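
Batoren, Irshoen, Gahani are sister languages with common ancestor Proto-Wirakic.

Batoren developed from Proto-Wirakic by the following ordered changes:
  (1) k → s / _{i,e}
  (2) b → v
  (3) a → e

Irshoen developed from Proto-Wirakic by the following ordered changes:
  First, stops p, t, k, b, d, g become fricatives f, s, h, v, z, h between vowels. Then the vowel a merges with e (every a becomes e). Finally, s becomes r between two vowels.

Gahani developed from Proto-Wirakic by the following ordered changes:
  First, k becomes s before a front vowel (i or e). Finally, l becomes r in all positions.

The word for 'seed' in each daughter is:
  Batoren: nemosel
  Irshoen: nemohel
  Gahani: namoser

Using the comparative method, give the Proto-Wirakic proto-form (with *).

*namokel

Position 5: Batoren has s, Irshoen has h, Gahani has s. Taking the neighbouring segments as reconstructed: Batoren s could go back to *k or *s; Irshoen h could go back to *k or *g or *h; Gahani s could go back to *k or *s — the one source consistent with every daughter is *k.
Position 2: Batoren has e, Irshoen has e, Gahani has a. Gahani preserves a here (none of its changes turn any other segment into a), so the proto-segment is *a.
Position 7: Batoren has l, Irshoen has l, Gahani has r. Batoren preserves l here (none of its changes turn any other segment into l), so the proto-segment is *l.
Verify the candidate proto-form against each daughter:
Batoren: *namokel > namosel > nemosel  (by palatalisation, vowel merger)
Irshoen: *namokel > namohel > nemohel  (by intervocalic lenition, vowel merger)
Gahani: *namokel
  namokel → namosel   [palatalisation]
  namosel → namoser   [unconditioned shift]
  giving Gahani namoser.
No other proto-form is consistent with every reflex, so the reconstruction is *namokel.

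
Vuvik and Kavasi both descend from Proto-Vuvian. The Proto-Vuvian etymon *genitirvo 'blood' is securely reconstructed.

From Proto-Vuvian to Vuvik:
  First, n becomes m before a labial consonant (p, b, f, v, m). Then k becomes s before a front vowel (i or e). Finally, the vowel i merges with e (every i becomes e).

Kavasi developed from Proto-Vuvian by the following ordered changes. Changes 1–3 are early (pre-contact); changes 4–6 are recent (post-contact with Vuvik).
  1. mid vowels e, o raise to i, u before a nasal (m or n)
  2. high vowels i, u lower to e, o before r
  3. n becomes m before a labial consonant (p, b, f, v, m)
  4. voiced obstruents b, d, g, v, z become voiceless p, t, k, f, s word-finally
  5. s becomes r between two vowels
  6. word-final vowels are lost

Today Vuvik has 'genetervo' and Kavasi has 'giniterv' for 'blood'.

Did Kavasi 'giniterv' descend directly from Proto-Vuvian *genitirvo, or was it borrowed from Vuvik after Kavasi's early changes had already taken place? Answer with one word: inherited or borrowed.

inherited

If inherited, *genitirvo would pass through all of Kavasi's changes:
Kavasi: *genitirvo
  genitirvo → ginitirvo   [pre-nasal raising]
  ginitirvo → ginitervo   [pre-rhotic lowering]
  ginitervo (rule 3 does not apply)
  ginitervo (rule 4 does not apply)
  ginitervo (rule 5 does not apply)
  ginitervo → giniterv   [apocope]
  giving Kavasi giniterv.
If borrowed from Vuvik 'genetervo' after the early changes, it would undergo only the recent ones:
  rule 4 (final devoicing): no change (genetervo)
  rule 5 (rhotacism): no change (genetervo)
  rule 6 (apocope): genetervo → geneterv
  ⇒ as a loan: geneterv
Kavasi 'giniterv' matches the inherited outcome exactly, so it is an inherited cognate, not a loan.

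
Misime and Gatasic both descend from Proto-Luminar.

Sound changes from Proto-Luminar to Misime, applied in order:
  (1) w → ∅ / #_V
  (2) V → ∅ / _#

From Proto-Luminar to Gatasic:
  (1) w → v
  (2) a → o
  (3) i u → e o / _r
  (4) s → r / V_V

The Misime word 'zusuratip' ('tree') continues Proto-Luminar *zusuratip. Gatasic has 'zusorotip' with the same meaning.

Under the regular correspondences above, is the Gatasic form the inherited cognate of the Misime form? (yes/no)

Derive the expected Gatasic reflex of *zusuratip:
Gatasic: *zusuratip > zusurotip > zusorotip > zurorotip  (by vowel merger, pre-rhotic lowering, rhotacism)
The regular Gatasic reflex would be 'zurorotip', but the attested form is 'zusorotip'. The correspondence is irregular, so they are not cognates (the Gatasic form has a different source).

no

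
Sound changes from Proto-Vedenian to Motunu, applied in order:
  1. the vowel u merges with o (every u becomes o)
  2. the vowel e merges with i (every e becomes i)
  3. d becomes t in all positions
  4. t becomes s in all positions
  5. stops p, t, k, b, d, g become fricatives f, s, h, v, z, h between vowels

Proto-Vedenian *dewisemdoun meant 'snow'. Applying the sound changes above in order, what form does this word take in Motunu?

Motunu: *dewisemdoun
  dewisemdoun → dewisemdoon   [vowel merger]
  dewisemdoon → diwisimdoon   [vowel merger]
  diwisimdoon → tiwisimtoon   [unconditioned shift]
  tiwisimtoon → siwisimsoon   [unconditioned shift]
  siwisimsoon (rule 5 does not apply)
  giving Motunu siwisimsoon.

siwisimsoon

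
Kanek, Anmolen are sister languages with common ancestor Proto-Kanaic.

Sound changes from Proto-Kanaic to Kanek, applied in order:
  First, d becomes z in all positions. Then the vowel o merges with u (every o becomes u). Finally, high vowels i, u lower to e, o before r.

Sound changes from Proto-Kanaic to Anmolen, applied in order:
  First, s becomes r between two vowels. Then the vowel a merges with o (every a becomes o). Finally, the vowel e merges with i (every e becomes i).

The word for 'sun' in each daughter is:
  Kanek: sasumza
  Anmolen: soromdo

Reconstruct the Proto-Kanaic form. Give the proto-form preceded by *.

Position 3: Kanek has s, Anmolen has r. Kanek preserves s here (none of its changes turn any other segment into s), so the proto-segment is *s.
Position 6: Kanek has z, Anmolen has d. Anmolen preserves d here (none of its changes turn any other segment into d), so the proto-segment is *d.
Position 7: Kanek has a, Anmolen has o. Kanek preserves a here (none of its changes turn any other segment into a), so the proto-segment is *a.
This points to *sasomda. Verify forward in each daughter:
Kanek: *sasomda
  sasomda → sasomza   [unconditioned shift]
  sasomza → sasumza   [vowel merger]
  sasumza (rule 3 does not apply)
  giving Kanek sasumza.
Anmolen: *sasomda > saromda > soromdo  (by rhotacism, vowel merger)
*sasomda is the unique common source.

*sasomda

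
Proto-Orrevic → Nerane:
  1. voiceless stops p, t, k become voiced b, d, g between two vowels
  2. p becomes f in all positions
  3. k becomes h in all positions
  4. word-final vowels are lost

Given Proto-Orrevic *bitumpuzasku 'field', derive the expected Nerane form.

Nerane: *bitumpuzasku > bidumpuzasku > bidumfuzasku > bidumfuzashu > bidumfuzash  (by intervocalic voicing, unconditioned shift, unconditioned shift, apocope)

bidumfuzash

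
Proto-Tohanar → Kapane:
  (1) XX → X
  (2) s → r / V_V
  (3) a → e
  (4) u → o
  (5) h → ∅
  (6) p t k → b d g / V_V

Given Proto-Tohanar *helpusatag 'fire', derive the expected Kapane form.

elporedeg

Kapane: *helpusatag > helpuratag > helpureteg > helporeteg > elporeteg > elporedeg  (by rhotacism, vowel merger, vowel merger, h-loss, intervocalic voicing)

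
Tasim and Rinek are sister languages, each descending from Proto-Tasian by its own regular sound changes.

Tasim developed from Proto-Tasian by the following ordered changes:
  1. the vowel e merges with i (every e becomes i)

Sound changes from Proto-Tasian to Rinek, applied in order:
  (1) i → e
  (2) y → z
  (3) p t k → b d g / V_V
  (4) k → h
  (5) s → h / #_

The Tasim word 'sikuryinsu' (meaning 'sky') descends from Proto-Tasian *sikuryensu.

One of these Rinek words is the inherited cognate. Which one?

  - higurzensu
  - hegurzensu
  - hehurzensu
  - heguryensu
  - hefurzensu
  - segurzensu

hegurzensu

Rinek: *sikuryensu > sekuryensu > sekurzensu > segurzensu > hegurzensu  (by vowel merger, unconditioned shift, intervocalic voicing, debuccalisation)
The other candidates each miss or misapply at least one Rinek change.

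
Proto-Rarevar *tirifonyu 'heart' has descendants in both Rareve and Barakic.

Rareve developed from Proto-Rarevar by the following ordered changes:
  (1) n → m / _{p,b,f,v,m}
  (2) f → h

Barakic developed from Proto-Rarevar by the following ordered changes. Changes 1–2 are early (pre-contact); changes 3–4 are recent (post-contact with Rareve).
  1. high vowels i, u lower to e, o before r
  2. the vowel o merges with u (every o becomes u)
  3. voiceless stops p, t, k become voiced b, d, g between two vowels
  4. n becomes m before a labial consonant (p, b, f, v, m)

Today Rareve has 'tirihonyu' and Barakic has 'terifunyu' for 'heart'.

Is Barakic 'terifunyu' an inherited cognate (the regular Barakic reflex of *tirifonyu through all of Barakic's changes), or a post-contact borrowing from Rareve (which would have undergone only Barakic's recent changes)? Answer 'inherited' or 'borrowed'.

inherited

If inherited, *tirifonyu would pass through all of Barakic's changes:
Barakic: *tirifonyu
  tirifonyu → terifonyu   [pre-rhotic lowering]
  terifonyu → terifunyu   [vowel merger]
  terifunyu (rule 3 does not apply)
  terifunyu (rule 4 does not apply)
  giving Barakic terifunyu.
If borrowed from Rareve 'tirihonyu' after the early changes, it would undergo only the recent ones:
  rule 3 (intervocalic voicing): no change (tirihonyu)
  rule 4 (nasal place assimilation): no change (tirihonyu)
  ⇒ as a loan: tirihonyu
Barakic 'terifunyu' matches the inherited outcome exactly, so it is an inherited cognate, not a loan.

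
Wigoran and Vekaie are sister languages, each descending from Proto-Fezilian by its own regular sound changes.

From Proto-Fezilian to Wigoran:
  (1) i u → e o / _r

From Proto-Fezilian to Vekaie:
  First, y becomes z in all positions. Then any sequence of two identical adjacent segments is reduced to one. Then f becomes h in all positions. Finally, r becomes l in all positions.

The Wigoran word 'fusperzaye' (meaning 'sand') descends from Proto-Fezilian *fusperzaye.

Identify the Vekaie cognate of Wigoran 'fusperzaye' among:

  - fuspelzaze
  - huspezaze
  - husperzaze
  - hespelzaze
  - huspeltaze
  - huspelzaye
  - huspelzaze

huspelzaze

Vekaie: *fusperzaye > fusperzaze > husperzaze > huspelzaze  (by unconditioned shift, unconditioned shift, unconditioned shift)
The other candidates each miss or misapply at least one Vekaie change.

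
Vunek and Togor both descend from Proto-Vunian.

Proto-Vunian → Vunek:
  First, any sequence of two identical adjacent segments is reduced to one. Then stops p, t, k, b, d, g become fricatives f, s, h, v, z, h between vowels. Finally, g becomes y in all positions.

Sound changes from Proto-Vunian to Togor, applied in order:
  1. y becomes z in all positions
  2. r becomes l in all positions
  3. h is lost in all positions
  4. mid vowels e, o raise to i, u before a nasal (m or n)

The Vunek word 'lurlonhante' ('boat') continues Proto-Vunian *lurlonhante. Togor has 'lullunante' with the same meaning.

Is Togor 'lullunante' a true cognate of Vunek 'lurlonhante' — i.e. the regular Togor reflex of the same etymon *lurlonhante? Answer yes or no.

Derive the expected Togor reflex of *lurlonhante:
Togor: *lurlonhante > lullonhante > lullonante > lullunante  (by unconditioned shift, h-loss, pre-nasal raising)
Togor 'lullunante' matches the regular reflex exactly, so the pair is cognate.

yes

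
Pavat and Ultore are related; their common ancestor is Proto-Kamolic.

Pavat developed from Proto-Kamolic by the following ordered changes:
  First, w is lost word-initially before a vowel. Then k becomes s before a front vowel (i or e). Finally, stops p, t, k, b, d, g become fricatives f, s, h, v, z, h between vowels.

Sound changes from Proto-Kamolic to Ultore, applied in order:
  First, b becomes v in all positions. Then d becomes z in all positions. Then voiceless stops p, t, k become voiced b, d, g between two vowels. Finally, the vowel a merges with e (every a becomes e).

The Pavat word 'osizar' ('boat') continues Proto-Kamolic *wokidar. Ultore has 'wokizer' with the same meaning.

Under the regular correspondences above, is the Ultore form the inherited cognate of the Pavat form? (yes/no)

no

Derive the expected Ultore reflex of *wokidar:
Ultore: *wokidar > wokizar > wogizar > wogizer  (by unconditioned shift, intervocalic voicing, vowel merger)
The regular Ultore reflex would be 'wogizer', but the attested form is 'wokizer'. The correspondence is irregular, so they are not cognates (the Ultore form has a different source).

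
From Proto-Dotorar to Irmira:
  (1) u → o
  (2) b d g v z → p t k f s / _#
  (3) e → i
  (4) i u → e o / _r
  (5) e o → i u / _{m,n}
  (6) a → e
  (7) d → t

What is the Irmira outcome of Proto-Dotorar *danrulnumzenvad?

tenrolnumzinvet

Irmira: *danrulnumzenvad > danrolnomzenvad > danrolnomzenvat > danrolnomzinvat > danrolnumzinvat > denrolnumzinvet > tenrolnumzinvet  (by vowel merger, final devoicing, vowel merger, pre-nasal raising, vowel merger, unconditioned shift)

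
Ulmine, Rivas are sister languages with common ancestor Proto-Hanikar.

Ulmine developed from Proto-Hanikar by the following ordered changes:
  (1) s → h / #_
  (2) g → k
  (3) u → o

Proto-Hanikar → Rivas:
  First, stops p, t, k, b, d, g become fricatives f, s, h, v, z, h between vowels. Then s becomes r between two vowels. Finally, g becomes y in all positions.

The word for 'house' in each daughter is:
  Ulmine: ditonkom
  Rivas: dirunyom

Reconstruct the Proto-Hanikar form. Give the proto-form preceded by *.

Position 6: Ulmine has k, Rivas has y. Taking the neighbouring segments as reconstructed: Ulmine k could go back to *k or *g; Rivas y could go back to *g or *y — the one source consistent with every daughter is *g.
Position 4: Ulmine has o, Rivas has u. Rivas preserves u here (none of its changes turn any other segment into u), so the proto-segment is *u.
Position 3: Ulmine has t, Rivas has r. Ulmine preserves t here (none of its changes turn any other segment into t), so the proto-segment is *t.
The remaining positions agree across the daughters. Check the candidate against every language:
Ulmine: *ditungom > ditunkom > ditonkom  (by unconditioned shift, vowel merger)
Rivas: *ditungom
  ditungom → disungom   [intervocalic lenition]
  disungom → dirungom   [rhotacism]
  dirungom → dirunyom   [unconditioned shift]
  giving Rivas dirunyom.
Only *ditungom yields all of Ulmine ditonkom, Rivas dirunyom.

*ditungom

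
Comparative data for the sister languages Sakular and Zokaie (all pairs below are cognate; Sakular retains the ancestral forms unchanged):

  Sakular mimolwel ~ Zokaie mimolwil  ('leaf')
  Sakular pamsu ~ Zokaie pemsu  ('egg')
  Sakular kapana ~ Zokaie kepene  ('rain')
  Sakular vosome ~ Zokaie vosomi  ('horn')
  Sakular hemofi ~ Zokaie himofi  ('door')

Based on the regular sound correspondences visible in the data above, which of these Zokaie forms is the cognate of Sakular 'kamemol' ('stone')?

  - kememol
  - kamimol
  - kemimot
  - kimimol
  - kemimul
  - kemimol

pamsu ~ pemsu — Sakular a corresponds to Zokaie e after a consonant, before a nasal.
hemofi ~ himofi — Sakular e corresponds to Zokaie i after a consonant, before a nasal.
Applying these to Sakular 'kamemol':
  kamemol → kememol   (a→e after a consonant, before a nasal)
  kememol → kemimol   (e→i after a consonant, before a nasal)
So the Zokaie cognate is 'kemimol'.

kemimol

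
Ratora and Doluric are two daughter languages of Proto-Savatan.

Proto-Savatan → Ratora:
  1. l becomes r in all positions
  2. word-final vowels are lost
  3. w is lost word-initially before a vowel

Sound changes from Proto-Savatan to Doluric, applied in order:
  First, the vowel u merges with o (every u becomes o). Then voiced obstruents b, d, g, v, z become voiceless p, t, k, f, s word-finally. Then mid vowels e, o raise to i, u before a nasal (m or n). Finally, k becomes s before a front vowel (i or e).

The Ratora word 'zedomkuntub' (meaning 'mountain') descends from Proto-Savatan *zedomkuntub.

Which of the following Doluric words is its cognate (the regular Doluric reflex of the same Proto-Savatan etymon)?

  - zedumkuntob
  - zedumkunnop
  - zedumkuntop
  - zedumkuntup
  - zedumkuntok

zedumkuntop

Doluric: *zedomkuntub
  zedomkuntub → zedomkontob   [vowel merger]
  zedomkontob → zedomkontop   [final devoicing]
  zedomkontop → zedumkuntop   [pre-nasal raising]
  zedumkuntop (rule 4 does not apply)
  giving Doluric zedumkuntop.
Only 'zedumkuntop' matches the regular Doluric development of *zedomkuntub.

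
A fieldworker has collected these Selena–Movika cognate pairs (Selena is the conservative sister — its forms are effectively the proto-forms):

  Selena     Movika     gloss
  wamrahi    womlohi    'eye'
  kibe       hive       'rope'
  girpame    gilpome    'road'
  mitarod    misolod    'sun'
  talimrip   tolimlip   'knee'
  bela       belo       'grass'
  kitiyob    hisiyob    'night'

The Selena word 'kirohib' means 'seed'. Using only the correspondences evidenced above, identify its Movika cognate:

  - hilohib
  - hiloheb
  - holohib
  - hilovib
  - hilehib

kibe ~ hive, kitiyob ~ hisiyob — Selena k corresponds to Movika h word-initially before a front vowel.
mitarod ~ misolod — Selena r corresponds to Movika l between vowels (before a back vowel).
Applying these to Selena 'kirohib':
  kirohib → hirohib   (k→h word-initially before a front vowel)
  hirohib → hilohib   (r→l between vowels (before a back vowel))
So the Movika cognate is 'hilohib'.

hilohib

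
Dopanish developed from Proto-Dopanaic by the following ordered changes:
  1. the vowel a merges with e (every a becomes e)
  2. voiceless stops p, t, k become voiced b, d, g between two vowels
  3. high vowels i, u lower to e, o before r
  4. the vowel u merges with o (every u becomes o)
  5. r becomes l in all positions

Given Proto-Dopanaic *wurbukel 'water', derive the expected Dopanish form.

wolbogel

Dopanish: start from *wurbukel.
  rule 1: no change — wurbukel
  rule 2 (intervocalic voicing): wurbukel → wurbugel
  rule 3 (pre-rhotic lowering): wurbugel → worbugel
  rule 4 (vowel merger): worbugel → worbogel
  rule 5 (unconditioned shift): worbogel → wolbogel
  ⇒ Dopanish wolbogel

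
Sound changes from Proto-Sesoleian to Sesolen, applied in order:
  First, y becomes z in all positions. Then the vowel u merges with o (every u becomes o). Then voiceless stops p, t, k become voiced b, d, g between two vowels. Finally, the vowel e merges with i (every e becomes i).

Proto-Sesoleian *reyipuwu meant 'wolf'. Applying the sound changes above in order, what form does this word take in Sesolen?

rizibowo

Sesolen: start from *reyipuwu.
  rule 1 (unconditioned shift): reyipuwu → rezipuwu
  rule 2 (vowel merger): rezipuwu → rezipowo
  rule 3 (intervocalic voicing): rezipowo → rezibowo
  rule 4 (vowel merger): rezibowo → rizibowo
  ⇒ Sesolen rizibowo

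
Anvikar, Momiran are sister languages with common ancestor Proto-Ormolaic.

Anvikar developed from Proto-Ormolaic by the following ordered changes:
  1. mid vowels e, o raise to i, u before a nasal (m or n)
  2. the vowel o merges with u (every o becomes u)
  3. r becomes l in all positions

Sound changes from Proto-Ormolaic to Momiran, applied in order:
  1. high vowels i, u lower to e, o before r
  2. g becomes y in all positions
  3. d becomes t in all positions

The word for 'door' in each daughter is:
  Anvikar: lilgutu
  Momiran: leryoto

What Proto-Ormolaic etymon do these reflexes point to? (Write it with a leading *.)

*lirgoto

Position 5: Anvikar has u, Momiran has o. Taking the neighbouring segments as reconstructed: Anvikar u could go back to *o or *u; Momiran o can only go back to *o — the one source consistent with every daughter is *o.
Position 3: Anvikar has l, Momiran has r. Momiran preserves r here (none of its changes turn any other segment into r), so the proto-segment is *r.
Position 2: Anvikar has i, Momiran has e. Taking the neighbouring segments as reconstructed: Anvikar i can only go back to *i; Momiran e could go back to *e or *i — the one source consistent with every daughter is *i.
This points to *lirgoto. Verify forward in each daughter:
Anvikar: *lirgoto
  lirgoto (rule 1 does not apply)
  lirgoto → lirgutu   [vowel merger]
  lirgutu → lilgutu   [unconditioned shift]
  giving Anvikar lilgutu.
Momiran: *lirgoto
  lirgoto → lergoto   [pre-rhotic lowering]
  lergoto → leryoto   [unconditioned shift]
  leryoto (rule 3 does not apply)
  giving Momiran leryoto.
No other proto-form is consistent with every reflex, so the reconstruction is *lirgoto.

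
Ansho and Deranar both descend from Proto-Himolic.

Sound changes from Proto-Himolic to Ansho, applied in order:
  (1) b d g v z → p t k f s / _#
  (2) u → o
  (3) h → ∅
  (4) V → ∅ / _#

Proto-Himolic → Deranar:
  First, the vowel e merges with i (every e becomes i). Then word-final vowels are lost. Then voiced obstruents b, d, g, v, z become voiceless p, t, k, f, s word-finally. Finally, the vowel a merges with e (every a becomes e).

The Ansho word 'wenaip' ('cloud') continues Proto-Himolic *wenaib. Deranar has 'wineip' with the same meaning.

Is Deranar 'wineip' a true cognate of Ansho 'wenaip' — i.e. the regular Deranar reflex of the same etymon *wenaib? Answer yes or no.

Derive the expected Deranar reflex of *wenaib:
Deranar: *wenaib > winaib > winaip > wineip  (by vowel merger, final devoicing, vowel merger)
Deranar 'wineip' matches the regular reflex exactly, so the pair is cognate.

yes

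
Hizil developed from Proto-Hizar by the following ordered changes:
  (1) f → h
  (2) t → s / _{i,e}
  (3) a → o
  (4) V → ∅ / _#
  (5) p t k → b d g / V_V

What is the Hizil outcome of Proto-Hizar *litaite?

Hizil: *litaite
  litaite (rule 1 does not apply)
  litaite → litaise   [palatalisation]
  litaise → litoise   [vowel merger]
  litoise → litois   [apocope]
  litois → lidois   [intervocalic voicing]
  giving Hizil lidois.

lidois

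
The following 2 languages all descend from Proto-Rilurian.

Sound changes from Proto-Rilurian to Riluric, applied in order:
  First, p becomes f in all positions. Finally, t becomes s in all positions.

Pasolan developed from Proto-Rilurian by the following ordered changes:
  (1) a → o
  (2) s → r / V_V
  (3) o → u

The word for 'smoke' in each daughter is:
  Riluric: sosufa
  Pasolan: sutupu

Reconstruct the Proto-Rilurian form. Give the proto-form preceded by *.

Position 2: Riluric has o, Pasolan has u. Riluric preserves o here (none of its changes turn any other segment into o), so the proto-segment is *o.
Position 3: Riluric has s, Pasolan has t. Pasolan preserves t here (none of its changes turn any other segment into t), so the proto-segment is *t.
Continuing position by position gives *sotupa; check it forward:
Riluric: *sotupa > sotufa > sosufa  (by unconditioned shift, unconditioned shift)
Pasolan: start from *sotupa.
  rule 1 (vowel merger): sotupa → sotupo
  rule 2: no change — sotupo
  rule 3 (vowel merger): sotupo → sutupu
  ⇒ Pasolan sutupu
*sotupa is the unique common source.

*sotupa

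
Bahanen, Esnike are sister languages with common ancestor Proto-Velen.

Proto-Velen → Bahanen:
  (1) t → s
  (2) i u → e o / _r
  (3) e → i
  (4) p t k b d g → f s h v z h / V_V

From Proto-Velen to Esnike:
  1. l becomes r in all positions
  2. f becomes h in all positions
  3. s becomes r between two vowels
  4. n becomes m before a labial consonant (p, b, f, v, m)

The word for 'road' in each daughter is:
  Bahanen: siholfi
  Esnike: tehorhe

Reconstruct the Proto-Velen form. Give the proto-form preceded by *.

Position 2: Bahanen has i, Esnike has e. Esnike preserves e here (none of its changes turn any other segment into e), so the proto-segment is *e.
Position 1: Bahanen has s, Esnike has t. Esnike preserves t here (none of its changes turn any other segment into t), so the proto-segment is *t.
Verify the candidate proto-form against each daughter:
Bahanen: *teholfe > seholfe > siholfi  (by unconditioned shift, vowel merger)
Esnike: *teholfe
  teholfe → tehorfe   [unconditioned shift]
  tehorfe → tehorhe   [unconditioned shift]
  tehorhe (rule 3 does not apply)
  tehorhe (rule 4 does not apply)
  giving Esnike tehorhe.
Only *teholfe yields all of Bahanen siholfi, Esnike tehorhe.

*teholfe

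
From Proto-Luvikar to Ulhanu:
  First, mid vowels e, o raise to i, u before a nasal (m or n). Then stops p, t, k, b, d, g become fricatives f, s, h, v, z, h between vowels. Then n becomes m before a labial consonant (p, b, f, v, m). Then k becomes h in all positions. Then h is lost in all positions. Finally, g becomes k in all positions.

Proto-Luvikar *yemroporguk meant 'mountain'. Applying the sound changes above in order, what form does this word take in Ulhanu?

Ulhanu: *yemroporguk
  yemroporguk → yimroporguk   [pre-nasal raising]
  yimroporguk → yimroforguk   [intervocalic lenition]
  yimroforguk (rule 3 does not apply)
  yimroforguk → yimroforguh   [unconditioned shift]
  yimroforguh → yimroforgu   [h-loss]
  yimroforgu → yimroforku   [unconditioned shift]
  giving Ulhanu yimroforku.

yimroforku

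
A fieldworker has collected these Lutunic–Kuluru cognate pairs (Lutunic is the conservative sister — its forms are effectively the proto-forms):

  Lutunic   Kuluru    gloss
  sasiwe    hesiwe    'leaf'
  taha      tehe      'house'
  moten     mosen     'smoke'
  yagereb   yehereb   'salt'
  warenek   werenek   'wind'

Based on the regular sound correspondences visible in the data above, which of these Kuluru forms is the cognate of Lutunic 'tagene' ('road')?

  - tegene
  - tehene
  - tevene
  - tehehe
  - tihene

tehene

sasiwe ~ hesiwe, taha ~ tehe — Lutunic a corresponds to Kuluru e after a consonant, before a consonant other than r, m, n, p, b, f, v.
yagereb ~ yehereb — Lutunic g corresponds to Kuluru h between vowels (before a front vowel).
Applying these to Lutunic 'tagene':
  tagene → tegene   (a→e after a consonant, before a consonant other than r, m, n, p, b, f, v)
  tegene → tehene   (g→h between vowels (before a front vowel))
So the Kuluru cognate is 'tehene'.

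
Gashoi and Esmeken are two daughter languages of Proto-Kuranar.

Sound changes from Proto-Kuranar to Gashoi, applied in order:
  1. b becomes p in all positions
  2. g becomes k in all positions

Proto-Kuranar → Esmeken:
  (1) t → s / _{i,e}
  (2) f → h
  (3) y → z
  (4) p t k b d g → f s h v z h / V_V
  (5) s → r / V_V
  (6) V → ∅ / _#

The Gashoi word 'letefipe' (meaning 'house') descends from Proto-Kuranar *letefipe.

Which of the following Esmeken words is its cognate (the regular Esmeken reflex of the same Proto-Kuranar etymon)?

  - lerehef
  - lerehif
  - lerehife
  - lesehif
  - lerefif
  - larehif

lerehif

Esmeken: start from *letefipe.
  rule 1 (palatalisation): letefipe → lesefipe
  rule 2 (unconditioned shift): lesefipe → lesehipe
  rule 3: no change — lesehipe
  rule 4 (intervocalic lenition): lesehipe → lesehife
  rule 5 (rhotacism): lesehife → lerehife
  rule 6 (apocope): lerehife → lerehif
  ⇒ Esmeken lerehif
Among the options, 'lerehif' alone shows every Esmeken change applied in order.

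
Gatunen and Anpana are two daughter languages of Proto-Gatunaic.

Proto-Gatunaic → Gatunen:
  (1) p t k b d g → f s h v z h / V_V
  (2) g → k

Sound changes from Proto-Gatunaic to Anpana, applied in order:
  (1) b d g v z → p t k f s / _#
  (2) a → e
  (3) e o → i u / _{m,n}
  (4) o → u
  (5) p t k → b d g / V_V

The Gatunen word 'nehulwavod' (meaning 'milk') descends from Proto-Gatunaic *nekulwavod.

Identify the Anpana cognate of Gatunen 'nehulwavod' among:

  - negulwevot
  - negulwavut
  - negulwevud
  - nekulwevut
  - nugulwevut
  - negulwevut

Anpana: *nekulwavod > nekulwavot > nekulwevot > nekulwevut > negulwevut  (by final devoicing, vowel merger, vowel merger, intervocalic voicing)
The other candidates each miss or misapply at least one Anpana change.

negulwevut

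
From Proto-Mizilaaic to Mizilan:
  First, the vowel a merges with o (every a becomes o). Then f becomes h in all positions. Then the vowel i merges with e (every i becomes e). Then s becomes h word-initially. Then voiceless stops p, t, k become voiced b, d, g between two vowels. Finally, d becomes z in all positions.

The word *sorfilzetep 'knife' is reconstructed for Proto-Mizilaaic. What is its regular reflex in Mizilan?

horhelzezep

Mizilan: *sorfilzetep > sorhilzetep > sorhelzetep > horhelzetep > horhelzedep > horhelzezep  (by unconditioned shift, vowel merger, debuccalisation, intervocalic voicing, unconditioned shift)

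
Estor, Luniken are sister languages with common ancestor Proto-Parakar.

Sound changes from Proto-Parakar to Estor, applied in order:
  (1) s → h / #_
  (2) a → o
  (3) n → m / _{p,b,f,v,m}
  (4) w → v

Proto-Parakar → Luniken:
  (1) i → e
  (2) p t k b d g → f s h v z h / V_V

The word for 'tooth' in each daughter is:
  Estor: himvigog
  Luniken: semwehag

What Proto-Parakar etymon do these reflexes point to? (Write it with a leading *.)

Position 4: Estor has v, Luniken has w. Luniken preserves w here (none of its changes turn any other segment into w), so the proto-segment is *w.
Position 5: Estor has i, Luniken has e. Estor preserves i here (none of its changes turn any other segment into i), so the proto-segment is *i.
Position 6: Estor has g, Luniken has h. Estor preserves g here (none of its changes turn any other segment into g), so the proto-segment is *g.
Continuing position by position gives *simwigag; check it forward:
Estor: *simwigag
  simwigag → himwigag   [debuccalisation]
  himwigag → himwigog   [vowel merger]
  himwigog (rule 3 does not apply)
  himwigog → himvigog   [unconditioned shift]
  giving Estor himvigog.
Luniken: *simwigag
  simwigag → semwegag   [vowel merger]
  semwegag → semwehag   [intervocalic lenition]
  giving Luniken semwehag.
*simwigag is the unique common source.

*simwigag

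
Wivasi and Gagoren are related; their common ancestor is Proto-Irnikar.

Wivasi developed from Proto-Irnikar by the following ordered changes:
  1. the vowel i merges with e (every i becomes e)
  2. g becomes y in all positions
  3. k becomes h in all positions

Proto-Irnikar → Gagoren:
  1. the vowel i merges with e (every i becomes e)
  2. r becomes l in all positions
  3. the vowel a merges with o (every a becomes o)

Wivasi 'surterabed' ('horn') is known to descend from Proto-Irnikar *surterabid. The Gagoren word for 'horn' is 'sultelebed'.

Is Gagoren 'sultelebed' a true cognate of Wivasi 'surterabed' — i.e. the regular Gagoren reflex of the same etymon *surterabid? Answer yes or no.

Derive the expected Gagoren reflex of *surterabid:
Gagoren: *surterabid
  surterabid → surterabed   [vowel merger]
  surterabed → sultelabed   [unconditioned shift]
  sultelabed → sultelobed   [vowel merger]
  giving Gagoren sultelobed.
The regular Gagoren reflex would be 'sultelobed', but the attested form is 'sultelebed'. The correspondence is irregular, so they are not cognates (the Gagoren form has a different source).

no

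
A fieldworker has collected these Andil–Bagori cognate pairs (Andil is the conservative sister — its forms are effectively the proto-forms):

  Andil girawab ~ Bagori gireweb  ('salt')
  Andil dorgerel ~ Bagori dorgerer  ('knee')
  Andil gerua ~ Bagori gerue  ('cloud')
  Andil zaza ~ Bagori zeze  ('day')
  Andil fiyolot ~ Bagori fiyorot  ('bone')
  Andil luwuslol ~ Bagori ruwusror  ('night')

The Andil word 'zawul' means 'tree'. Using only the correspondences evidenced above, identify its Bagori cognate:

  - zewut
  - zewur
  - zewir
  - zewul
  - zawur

zewur

girawab ~ gireweb, zaza ~ zeze — Andil a corresponds to Bagori e after a consonant, before a consonant other than r, m, n, p, b, f, v.
dorgerel ~ dorgerer, luwuslol ~ ruwusror — Andil l corresponds to Bagori r word-finally.
Applying these to Andil 'zawul':
  zawul → zewul   (a→e after a consonant, before a consonant other than r, m, n, p, b, f, v)
  zewul → zewur   (l→r word-finally)
So the Bagori cognate is 'zewur'.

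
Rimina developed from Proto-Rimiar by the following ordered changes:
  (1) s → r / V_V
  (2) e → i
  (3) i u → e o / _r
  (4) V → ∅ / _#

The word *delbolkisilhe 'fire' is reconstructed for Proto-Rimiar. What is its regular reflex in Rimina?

dilbolkerilh

Rimina: *delbolkisilhe
  delbolkisilhe → delbolkirilhe   [rhotacism]
  delbolkirilhe → dilbolkirilhi   [vowel merger]
  dilbolkirilhi → dilbolkerilhi   [pre-rhotic lowering]
  dilbolkerilhi → dilbolkerilh   [apocope]
  giving Rimina dilbolkerilh.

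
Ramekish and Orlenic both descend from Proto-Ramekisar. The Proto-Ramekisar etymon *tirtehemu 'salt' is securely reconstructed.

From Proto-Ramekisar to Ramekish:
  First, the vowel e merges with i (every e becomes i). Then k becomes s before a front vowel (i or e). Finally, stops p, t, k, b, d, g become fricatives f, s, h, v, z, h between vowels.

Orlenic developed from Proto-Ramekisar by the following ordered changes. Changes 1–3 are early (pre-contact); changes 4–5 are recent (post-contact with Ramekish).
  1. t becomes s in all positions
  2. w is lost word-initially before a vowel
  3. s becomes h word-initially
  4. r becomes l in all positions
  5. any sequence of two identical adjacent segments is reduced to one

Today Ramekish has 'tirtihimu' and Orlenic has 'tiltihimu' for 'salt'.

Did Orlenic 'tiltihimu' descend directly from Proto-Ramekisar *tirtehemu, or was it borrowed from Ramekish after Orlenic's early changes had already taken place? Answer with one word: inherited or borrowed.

borrowed

If inherited, *tirtehemu would pass through all of Orlenic's changes:
Orlenic: start from *tirtehemu.
  rule 1 (unconditioned shift): tirtehemu → sirsehemu
  rule 2: no change — sirsehemu
  rule 3 (debuccalisation): sirsehemu → hirsehemu
  rule 4 (unconditioned shift): hirsehemu → hilsehemu
  rule 5: no change — hilsehemu
  ⇒ Orlenic hilsehemu
If borrowed from Ramekish 'tirtihimu' after the early changes, it would undergo only the recent ones:
  rule 4 (unconditioned shift): tirtihimu → tiltihimu
  rule 5 (degemination): no change (tiltihimu)
  ⇒ as a loan: tiltihimu
Orlenic 'tiltihimu' matches the loan outcome 'tiltihimu', not the inherited 'hilsehemu' — it skipped the early Orlenic changes, so it was borrowed from Ramekish.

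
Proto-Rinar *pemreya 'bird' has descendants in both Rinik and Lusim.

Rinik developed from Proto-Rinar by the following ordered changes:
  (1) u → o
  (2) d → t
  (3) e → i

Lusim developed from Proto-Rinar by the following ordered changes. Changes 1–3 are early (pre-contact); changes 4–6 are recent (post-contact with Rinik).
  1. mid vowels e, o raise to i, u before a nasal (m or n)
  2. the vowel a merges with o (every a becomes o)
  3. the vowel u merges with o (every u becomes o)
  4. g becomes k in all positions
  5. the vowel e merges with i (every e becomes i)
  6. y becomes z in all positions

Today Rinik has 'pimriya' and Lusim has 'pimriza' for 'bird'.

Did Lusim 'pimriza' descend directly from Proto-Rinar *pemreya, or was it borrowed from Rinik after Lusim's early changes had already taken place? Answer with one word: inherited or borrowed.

borrowed

If inherited, *pemreya would pass through all of Lusim's changes:
Lusim: *pemreya > pimreya > pimreyo > pimriyo > pimrizo  (by pre-nasal raising, vowel merger, vowel merger, unconditioned shift)
If borrowed from Rinik 'pimriya' after the early changes, it would undergo only the recent ones:
  rule 4 (unconditioned shift): no change (pimriya)
  rule 5 (vowel merger): no change (pimriya)
  rule 6 (unconditioned shift): pimriya → pimriza
  ⇒ as a loan: pimriza
Lusim 'pimriza' matches the loan outcome 'pimriza', not the inherited 'pimrizo' — it skipped the early Lusim changes, so it was borrowed from Rinik.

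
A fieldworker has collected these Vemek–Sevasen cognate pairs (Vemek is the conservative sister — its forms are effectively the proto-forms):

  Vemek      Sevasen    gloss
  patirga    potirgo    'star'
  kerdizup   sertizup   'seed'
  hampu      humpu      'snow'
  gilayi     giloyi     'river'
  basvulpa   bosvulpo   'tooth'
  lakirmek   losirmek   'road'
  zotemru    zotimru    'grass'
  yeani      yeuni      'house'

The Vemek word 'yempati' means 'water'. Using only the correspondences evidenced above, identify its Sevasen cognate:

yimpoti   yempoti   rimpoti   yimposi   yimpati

zotemru ~ zotimru — Vemek e corresponds to Sevasen i after a consonant, before a nasal.
patirga ~ potirgo, gilayi ~ giloyi — Vemek a corresponds to Sevasen o after a consonant, before a consonant other than r, m, n, p, b, f, v.
Applying these to Vemek 'yempati':
  yempati → yimpati   (e→i after a consonant, before a nasal)
  yimpati → yimpoti   (a→o after a consonant, before a consonant other than r, m, n, p, b, f, v)
So the Sevasen cognate is 'yimpoti'.

yimpoti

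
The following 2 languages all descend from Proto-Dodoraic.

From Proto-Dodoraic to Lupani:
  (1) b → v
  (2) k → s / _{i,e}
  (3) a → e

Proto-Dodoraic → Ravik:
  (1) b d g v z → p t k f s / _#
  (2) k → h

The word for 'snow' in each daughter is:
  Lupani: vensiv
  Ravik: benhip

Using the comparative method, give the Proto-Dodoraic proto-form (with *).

Position 6: Lupani has v, Ravik has p. Taking the neighbouring segments as reconstructed: Lupani v could go back to *b or *v; Ravik p could go back to *p or *b — the one source consistent with every daughter is *b.
Position 4: Lupani has s, Ravik has h. Taking the neighbouring segments as reconstructed: Lupani s could go back to *k or *s; Ravik h could go back to *k or *h — the one source consistent with every daughter is *k.
Position 1: Lupani has v, Ravik has b. Ravik preserves b here (none of its changes turn any other segment into b), so the proto-segment is *b.
Verify the candidate proto-form against each daughter:
Lupani: start from *benkib.
  rule 1 (unconditioned shift): benkib → venkiv
  rule 2 (palatalisation): venkiv → vensiv
  rule 3: no change — vensiv
  ⇒ Lupani vensiv
Ravik: *benkib > benkip > benhip  (by final devoicing, unconditioned shift)
No other proto-form is consistent with every reflex, so the reconstruction is *benkib.

*benkib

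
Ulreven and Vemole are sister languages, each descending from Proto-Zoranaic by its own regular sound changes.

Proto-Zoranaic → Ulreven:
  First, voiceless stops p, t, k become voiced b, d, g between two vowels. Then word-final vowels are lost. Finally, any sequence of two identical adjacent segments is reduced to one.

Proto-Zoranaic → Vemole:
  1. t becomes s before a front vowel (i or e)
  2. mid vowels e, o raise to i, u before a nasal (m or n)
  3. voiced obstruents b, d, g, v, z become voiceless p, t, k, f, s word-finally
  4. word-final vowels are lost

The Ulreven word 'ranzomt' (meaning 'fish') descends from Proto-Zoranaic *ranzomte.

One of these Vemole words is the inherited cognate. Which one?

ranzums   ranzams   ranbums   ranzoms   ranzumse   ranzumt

ranzums

Vemole: start from *ranzomte.
  rule 1 (palatalisation): ranzomte → ranzomse
  rule 2 (pre-nasal raising): ranzomse → ranzumse
  rule 3: no change — ranzumse
  rule 4 (apocope): ranzumse → ranzums
  ⇒ Vemole ranzums
The other candidates each miss or misapply at least one Vemole change.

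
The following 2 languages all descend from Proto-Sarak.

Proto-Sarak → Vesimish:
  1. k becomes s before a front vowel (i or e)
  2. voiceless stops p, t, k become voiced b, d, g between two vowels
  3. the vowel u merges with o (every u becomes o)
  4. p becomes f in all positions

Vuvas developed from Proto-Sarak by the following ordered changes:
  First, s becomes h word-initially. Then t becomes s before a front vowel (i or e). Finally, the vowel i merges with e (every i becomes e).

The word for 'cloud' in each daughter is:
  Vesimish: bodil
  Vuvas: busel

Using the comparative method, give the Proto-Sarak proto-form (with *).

*butil

Position 2: Vesimish has o, Vuvas has u. Vuvas preserves u here (none of its changes turn any other segment into u), so the proto-segment is *u.
Position 3: Vesimish has d, Vuvas has s. Taking the neighbouring segments as reconstructed: Vesimish d could go back to *t or *d; Vuvas s could go back to *t or *s — the one source consistent with every daughter is *t.
Position 4: Vesimish has i, Vuvas has e. Vesimish preserves i here (none of its changes turn any other segment into i), so the proto-segment is *i.
Continuing position by position gives *butil; check it forward:
Vesimish: start from *butil.
  rule 1: no change — butil
  rule 2 (intervocalic voicing): butil → budil
  rule 3 (vowel merger): budil → bodil
  rule 4: no change — bodil
  ⇒ Vesimish bodil
Vuvas: *butil
  butil (rule 1 does not apply)
  butil → busil   [palatalisation]
  busil → busel   [vowel merger]
  giving Vuvas busel.
*butil is the unique common source.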